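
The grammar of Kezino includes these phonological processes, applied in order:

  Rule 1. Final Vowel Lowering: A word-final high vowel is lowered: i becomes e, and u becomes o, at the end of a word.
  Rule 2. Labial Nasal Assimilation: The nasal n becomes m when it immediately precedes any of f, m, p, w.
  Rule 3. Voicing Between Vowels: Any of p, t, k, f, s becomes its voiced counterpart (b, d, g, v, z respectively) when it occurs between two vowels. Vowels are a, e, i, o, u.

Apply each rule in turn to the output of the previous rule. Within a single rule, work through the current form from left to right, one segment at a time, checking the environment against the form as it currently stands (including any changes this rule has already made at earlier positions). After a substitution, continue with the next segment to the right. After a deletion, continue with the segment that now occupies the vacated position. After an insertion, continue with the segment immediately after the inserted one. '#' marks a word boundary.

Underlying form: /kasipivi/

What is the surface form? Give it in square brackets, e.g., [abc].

Rule 1 Final Vowel Lowering: [kasipivi] → [kasipive]
Rule 2 Labial Nasal Assimilation: no change — [kasipive]
Rule 3 Voicing Between Vowels: [kasipive] → [kazibive]

[kazibive]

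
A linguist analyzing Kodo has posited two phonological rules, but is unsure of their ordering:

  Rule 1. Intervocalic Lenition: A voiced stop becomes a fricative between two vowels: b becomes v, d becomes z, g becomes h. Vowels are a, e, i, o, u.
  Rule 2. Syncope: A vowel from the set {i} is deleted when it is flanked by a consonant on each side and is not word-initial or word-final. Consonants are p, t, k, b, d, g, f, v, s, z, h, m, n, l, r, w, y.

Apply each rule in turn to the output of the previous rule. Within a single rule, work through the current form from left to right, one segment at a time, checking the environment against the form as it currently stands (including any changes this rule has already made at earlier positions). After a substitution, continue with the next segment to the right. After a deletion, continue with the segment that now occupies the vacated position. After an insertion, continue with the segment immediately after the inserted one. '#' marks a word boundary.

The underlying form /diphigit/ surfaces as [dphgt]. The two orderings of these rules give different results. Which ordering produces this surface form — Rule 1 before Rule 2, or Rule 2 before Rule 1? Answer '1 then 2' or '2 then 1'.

Order 1 then 2:
  1 Intervocalic Lenition: [diphigit] → [diphihit]
  2 Syncope: [diphihit] → [dphht]
  result: [dphht]
Order 2 then 1:
  2 Syncope: [diphigit] → [dphgt]
  1 Intervocalic Lenition: no change — [dphgt]
  result: [dphgt]

2 then 1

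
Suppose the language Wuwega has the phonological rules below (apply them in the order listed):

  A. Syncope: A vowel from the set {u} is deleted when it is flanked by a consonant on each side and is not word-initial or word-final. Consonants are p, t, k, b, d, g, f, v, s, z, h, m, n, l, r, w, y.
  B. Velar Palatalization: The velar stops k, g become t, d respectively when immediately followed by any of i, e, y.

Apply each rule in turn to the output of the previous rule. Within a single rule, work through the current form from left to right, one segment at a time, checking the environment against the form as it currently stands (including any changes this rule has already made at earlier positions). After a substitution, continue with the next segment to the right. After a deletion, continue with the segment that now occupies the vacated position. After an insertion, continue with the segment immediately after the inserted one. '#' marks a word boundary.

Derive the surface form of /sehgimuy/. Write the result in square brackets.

[sehdimy]

A Syncope: [sehgimuy] → [sehgimy]
B Velar Palatalization: [sehgimy] → [sehdimy]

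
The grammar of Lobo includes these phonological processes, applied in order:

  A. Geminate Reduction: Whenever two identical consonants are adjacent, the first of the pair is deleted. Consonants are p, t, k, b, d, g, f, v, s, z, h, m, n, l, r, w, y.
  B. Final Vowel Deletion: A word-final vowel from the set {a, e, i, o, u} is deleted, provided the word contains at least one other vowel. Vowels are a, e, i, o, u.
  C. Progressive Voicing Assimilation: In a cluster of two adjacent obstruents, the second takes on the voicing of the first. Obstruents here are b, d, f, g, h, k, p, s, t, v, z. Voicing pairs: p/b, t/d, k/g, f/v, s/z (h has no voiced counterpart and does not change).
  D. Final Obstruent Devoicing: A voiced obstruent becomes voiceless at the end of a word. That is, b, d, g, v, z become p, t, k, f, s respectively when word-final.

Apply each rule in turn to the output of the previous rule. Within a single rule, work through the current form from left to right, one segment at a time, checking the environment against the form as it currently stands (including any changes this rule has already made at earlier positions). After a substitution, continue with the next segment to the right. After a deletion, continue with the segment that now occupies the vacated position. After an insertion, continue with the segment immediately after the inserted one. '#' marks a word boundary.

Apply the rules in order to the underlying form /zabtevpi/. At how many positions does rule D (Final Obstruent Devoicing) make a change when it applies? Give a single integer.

1

A Geminate Reduction: no change — [zabtevpi]
B Final Vowel Deletion: [zabtevpi] → [zabtevp]
C Progressive Voicing Assimilation: [zabtevp] → [zabdevb]
D Final Obstruent Devoicing: [zabdevb] → [zabdevp]
Rule D changed 1 position(s).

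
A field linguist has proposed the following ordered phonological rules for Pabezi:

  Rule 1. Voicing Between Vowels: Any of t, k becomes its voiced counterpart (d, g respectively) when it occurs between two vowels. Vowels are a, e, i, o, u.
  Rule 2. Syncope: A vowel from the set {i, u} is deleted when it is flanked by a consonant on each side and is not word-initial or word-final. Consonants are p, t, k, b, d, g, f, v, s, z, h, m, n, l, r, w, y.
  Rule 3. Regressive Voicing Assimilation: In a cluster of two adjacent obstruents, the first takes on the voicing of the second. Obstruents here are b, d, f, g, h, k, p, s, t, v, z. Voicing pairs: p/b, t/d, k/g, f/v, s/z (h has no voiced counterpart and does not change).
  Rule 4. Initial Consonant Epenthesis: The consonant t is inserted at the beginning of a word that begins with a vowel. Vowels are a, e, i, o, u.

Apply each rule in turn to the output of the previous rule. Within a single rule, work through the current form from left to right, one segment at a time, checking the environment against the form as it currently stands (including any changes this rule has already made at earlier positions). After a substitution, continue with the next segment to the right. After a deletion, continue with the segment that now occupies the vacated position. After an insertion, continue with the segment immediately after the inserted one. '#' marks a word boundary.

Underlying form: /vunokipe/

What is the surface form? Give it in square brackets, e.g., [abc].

Rule 1 Voicing Between Vowels: [vunokipe] → [vunogipe]
Rule 2 Syncope: [vunogipe] → [vnogpe]
Rule 3 Regressive Voicing Assimilation: [vnogpe] → [vnokpe]
Rule 4 Initial Consonant Epenthesis: no change — [vnokpe]

[vnokpe]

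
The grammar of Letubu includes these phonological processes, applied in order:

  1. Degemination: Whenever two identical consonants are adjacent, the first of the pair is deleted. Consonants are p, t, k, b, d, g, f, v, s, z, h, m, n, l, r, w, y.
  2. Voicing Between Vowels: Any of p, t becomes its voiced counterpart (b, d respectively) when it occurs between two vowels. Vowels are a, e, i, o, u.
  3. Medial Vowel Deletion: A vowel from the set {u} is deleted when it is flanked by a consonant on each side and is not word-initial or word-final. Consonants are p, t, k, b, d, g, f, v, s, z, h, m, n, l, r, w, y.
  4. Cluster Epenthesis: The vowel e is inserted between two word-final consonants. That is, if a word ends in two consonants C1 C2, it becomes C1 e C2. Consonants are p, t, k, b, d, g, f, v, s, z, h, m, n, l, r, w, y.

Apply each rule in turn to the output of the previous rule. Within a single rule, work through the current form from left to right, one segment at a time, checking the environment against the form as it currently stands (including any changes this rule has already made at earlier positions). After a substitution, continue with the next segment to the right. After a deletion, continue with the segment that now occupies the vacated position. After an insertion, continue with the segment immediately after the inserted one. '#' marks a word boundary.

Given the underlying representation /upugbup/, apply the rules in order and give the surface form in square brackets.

[ubgbep]

1 Degemination: no change — [upugbup]
2 Voicing Between Vowels: [upugbup] → [ubugbup]
3 Medial Vowel Deletion: [ubugbup] → [ubgbp]
4 Cluster Epenthesis: [ubgbp] → [ubgbep]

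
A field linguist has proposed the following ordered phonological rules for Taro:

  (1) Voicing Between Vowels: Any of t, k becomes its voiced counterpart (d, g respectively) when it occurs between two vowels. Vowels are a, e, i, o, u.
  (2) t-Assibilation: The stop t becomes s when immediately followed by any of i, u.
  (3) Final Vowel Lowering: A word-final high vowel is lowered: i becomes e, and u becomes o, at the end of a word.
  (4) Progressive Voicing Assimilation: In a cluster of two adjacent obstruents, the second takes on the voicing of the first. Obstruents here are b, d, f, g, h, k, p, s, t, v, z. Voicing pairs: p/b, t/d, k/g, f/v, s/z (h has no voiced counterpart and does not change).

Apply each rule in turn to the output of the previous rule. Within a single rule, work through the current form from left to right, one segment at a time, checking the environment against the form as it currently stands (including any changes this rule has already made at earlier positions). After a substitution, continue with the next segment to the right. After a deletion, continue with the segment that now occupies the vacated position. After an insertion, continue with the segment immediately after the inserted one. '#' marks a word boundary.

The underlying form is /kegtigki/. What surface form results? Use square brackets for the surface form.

[kegzigge]

(1) Voicing Between Vowels: no change — [kegtigki]
(2) t-Assibilation: [kegtigki] → [kegsigki]
(3) Final Vowel Lowering: [kegsigki] → [kegsigke]
(4) Progressive Voicing Assimilation: [kegsigke] → [kegzigge]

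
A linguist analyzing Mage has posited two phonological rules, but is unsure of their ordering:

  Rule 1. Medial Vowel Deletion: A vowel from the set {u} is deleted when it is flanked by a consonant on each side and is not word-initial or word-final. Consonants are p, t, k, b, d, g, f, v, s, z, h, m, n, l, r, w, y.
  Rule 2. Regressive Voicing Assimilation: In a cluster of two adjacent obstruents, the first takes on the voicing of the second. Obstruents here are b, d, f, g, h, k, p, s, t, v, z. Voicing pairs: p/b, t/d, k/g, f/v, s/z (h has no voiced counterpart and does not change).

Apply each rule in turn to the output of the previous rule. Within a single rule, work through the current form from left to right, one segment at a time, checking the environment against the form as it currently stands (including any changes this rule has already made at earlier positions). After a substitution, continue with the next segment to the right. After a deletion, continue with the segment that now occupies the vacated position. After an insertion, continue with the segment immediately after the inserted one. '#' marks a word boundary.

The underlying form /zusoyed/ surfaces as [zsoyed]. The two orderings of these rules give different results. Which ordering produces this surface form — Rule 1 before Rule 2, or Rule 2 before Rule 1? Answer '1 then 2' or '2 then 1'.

2 then 1

Order 1 then 2:
  1 Medial Vowel Deletion: [zusoyed] → [zsoyed]
  2 Regressive Voicing Assimilation: [zsoyed] → [ssoyed]
  result: [ssoyed]
Order 2 then 1:
  2 Regressive Voicing Assimilation: no change — [zusoyed]
  1 Medial Vowel Deletion: [zusoyed] → [zsoyed]
  result: [zsoyed]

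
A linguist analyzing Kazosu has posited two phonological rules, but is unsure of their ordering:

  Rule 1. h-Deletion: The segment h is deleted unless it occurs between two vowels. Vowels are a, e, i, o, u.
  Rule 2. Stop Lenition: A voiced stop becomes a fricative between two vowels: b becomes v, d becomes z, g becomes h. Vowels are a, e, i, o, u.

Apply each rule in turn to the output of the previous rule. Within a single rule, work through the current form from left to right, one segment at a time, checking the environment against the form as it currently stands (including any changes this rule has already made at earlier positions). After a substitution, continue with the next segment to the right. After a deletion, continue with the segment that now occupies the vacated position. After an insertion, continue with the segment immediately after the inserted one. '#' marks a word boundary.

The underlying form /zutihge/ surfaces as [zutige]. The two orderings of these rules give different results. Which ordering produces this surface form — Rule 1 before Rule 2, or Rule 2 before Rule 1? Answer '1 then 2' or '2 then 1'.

Order 1 then 2:
  1 h-Deletion: [zutihge] → [zutige]
  2 Stop Lenition: [zutige] → [zutihe]
  result: [zutihe]
Order 2 then 1:
  2 Stop Lenition: no change — [zutihge]
  1 h-Deletion: [zutihge] → [zutige]
  result: [zutige]

2 then 1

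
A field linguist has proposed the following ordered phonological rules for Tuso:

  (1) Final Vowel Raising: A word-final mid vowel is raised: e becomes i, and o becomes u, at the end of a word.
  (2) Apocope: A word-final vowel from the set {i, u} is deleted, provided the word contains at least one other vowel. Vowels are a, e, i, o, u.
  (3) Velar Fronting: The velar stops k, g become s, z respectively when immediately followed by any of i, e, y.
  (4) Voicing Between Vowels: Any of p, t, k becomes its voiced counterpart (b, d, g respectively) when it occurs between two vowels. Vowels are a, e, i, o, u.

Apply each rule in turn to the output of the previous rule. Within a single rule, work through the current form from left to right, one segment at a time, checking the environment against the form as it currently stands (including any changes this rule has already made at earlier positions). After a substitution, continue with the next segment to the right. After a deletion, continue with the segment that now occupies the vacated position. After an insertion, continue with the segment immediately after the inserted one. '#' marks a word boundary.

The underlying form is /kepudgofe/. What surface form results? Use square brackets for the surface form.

(1) Final Vowel Raising: [kepudgofe] → [kepudgofi]
(2) Apocope: [kepudgofi] → [kepudgof]
(3) Velar Fronting: [kepudgof] → [sepudgof]
(4) Voicing Between Vowels: [sepudgof] → [sebudgof]

[sebudgof]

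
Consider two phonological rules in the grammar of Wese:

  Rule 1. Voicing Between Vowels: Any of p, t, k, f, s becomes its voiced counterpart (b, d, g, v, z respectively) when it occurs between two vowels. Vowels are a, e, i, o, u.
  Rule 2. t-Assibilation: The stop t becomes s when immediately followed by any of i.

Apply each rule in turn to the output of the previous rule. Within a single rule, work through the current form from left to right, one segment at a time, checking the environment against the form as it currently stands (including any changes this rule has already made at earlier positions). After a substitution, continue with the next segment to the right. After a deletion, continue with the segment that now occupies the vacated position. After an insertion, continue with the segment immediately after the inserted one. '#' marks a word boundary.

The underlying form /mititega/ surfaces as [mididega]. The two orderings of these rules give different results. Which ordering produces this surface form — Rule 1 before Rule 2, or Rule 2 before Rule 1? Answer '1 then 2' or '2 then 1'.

Order 1 then 2:
  1 Voicing Between Vowels: [mititega] → [mididega]
  2 t-Assibilation: no change — [mididega]
  result: [mididega]
Order 2 then 1:
  2 t-Assibilation: [mititega] → [misitega]
  1 Voicing Between Vowels: [misitega] → [mizidega]
  result: [mizidega]

1 then 2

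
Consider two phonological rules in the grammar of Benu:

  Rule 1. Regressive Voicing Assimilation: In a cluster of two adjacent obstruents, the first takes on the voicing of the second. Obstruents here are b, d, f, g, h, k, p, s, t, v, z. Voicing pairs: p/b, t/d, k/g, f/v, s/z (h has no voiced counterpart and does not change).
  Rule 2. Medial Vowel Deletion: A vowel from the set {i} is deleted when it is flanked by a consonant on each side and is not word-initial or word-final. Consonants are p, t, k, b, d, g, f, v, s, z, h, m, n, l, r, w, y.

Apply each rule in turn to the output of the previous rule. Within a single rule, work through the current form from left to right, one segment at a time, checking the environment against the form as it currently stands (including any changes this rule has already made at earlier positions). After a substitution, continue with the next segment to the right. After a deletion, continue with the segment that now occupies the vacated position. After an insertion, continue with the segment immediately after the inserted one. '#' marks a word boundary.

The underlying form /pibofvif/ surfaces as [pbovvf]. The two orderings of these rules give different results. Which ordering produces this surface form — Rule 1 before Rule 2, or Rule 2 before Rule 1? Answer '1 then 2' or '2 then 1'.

Order 1 then 2:
  1 Regressive Voicing Assimilation: [pibofvif] → [pibovvif]
  2 Medial Vowel Deletion: [pibovvif] → [pbovvf]
  result: [pbovvf]
Order 2 then 1:
  2 Medial Vowel Deletion: [pibofvif] → [pbofvf]
  1 Regressive Voicing Assimilation: [pbofvf] → [bbovff]
  result: [bbovff]

1 then 2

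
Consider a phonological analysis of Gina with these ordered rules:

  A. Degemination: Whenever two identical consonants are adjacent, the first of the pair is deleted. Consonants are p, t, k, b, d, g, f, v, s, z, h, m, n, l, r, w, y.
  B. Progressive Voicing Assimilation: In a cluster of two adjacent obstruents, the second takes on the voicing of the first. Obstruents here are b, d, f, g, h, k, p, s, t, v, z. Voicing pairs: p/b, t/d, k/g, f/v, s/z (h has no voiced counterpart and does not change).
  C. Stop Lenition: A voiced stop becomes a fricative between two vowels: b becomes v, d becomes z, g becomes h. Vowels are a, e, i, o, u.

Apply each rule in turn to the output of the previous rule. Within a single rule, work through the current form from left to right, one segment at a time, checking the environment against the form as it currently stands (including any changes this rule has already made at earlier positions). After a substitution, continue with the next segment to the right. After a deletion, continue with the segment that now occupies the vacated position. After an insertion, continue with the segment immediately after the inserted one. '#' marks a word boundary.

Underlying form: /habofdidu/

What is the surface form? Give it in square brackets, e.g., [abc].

[havoftizu]

A Degemination: no change — [habofdidu]
B Progressive Voicing Assimilation: [habofdidu] → [haboftidu]
C Stop Lenition: [haboftidu] → [havoftizu]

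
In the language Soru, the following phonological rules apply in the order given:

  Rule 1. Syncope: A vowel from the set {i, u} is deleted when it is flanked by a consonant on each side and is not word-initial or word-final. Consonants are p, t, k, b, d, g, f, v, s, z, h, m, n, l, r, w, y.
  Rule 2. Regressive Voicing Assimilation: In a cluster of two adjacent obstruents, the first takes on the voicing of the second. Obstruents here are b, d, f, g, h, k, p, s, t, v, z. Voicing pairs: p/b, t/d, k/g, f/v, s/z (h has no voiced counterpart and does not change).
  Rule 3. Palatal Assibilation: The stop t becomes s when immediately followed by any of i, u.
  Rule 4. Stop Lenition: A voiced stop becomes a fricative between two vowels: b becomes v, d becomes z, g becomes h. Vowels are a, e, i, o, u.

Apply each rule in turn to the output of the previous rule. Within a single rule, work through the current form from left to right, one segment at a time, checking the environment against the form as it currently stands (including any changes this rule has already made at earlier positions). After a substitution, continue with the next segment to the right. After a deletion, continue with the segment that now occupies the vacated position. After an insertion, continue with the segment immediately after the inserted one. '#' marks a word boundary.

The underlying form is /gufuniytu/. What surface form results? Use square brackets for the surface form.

Rule 1 Syncope: [gufuniytu] → [gfnytu]
Rule 2 Regressive Voicing Assimilation: [gfnytu] → [kfnytu]
Rule 3 Palatal Assibilation: [kfnytu] → [kfnysu]
Rule 4 Stop Lenition: no change — [kfnysu]

[kfnysu]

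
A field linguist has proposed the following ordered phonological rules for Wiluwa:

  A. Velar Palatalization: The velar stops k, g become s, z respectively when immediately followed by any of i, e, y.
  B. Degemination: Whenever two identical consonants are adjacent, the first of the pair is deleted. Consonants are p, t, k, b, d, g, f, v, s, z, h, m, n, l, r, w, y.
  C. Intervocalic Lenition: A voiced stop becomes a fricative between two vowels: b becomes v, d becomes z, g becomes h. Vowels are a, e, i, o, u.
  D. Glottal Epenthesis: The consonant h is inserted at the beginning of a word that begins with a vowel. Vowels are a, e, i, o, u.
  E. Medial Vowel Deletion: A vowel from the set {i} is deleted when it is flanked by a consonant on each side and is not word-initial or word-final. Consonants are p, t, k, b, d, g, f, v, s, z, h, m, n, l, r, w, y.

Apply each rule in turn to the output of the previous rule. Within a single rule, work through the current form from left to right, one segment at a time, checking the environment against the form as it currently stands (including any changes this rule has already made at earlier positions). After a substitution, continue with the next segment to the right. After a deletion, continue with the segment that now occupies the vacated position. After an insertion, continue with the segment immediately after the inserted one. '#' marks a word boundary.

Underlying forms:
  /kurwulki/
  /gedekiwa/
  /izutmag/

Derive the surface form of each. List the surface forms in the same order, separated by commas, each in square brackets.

/kurwulki/:
  A Velar Palatalization: [kurwulki] → [kurwulsi]
  B Degemination: no change — [kurwulsi]
  C Intervocalic Lenition: no change — [kurwulsi]
  D Glottal Epenthesis: no change — [kurwulsi]
  E Medial Vowel Deletion: no change — [kurwulsi]
/gedekiwa/:
  A Velar Palatalization: [gedekiwa] → [zedesiwa]
  B Degemination: no change — [zedesiwa]
  C Intervocalic Lenition: [zedesiwa] → [zezesiwa]
  D Glottal Epenthesis: no change — [zezesiwa]
  E Medial Vowel Deletion: [zezesiwa] → [zezeswa]
/izutmag/:
  A Velar Palatalization: no change — [izutmag]
  B Degemination: no change — [izutmag]
  C Intervocalic Lenition: no change — [izutmag]
  D Glottal Epenthesis: [izutmag] → [hizutmag]
  E Medial Vowel Deletion: [hizutmag] → [hzutmag]

[kurwulsi], [zezeswa], [hzutmag]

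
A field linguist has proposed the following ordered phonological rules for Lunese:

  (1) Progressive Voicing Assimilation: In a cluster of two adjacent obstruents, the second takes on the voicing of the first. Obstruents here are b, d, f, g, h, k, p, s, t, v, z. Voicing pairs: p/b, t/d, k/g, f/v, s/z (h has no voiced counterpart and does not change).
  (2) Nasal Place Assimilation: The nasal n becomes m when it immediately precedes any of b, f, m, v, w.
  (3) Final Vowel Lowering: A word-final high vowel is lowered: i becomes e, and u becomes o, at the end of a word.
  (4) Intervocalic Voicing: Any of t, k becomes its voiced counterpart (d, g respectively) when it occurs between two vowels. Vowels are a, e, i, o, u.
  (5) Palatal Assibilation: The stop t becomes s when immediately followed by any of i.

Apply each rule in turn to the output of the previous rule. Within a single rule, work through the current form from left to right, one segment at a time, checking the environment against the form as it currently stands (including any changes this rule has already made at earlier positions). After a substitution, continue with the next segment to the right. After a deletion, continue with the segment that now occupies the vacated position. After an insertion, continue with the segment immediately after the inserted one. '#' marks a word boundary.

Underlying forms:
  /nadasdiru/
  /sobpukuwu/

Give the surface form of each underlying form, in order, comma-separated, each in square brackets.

[nadassiro], [sobbuguwo]

/nadasdiru/:
  (1) Progressive Voicing Assimilation: [nadasdiru] → [nadastiru]
  (2) Nasal Place Assimilation: no change — [nadastiru]
  (3) Final Vowel Lowering: [nadastiru] → [nadastiro]
  (4) Intervocalic Voicing: no change — [nadastiro]
  (5) Palatal Assibilation: [nadastiro] → [nadassiro]
/sobpukuwu/:
  (1) Progressive Voicing Assimilation: [sobpukuwu] → [sobbukuwu]
  (2) Nasal Place Assimilation: no change — [sobbukuwu]
  (3) Final Vowel Lowering: [sobbukuwu] → [sobbukuwo]
  (4) Intervocalic Voicing: [sobbukuwo] → [sobbuguwo]
  (5) Palatal Assibilation: no change — [sobbuguwo]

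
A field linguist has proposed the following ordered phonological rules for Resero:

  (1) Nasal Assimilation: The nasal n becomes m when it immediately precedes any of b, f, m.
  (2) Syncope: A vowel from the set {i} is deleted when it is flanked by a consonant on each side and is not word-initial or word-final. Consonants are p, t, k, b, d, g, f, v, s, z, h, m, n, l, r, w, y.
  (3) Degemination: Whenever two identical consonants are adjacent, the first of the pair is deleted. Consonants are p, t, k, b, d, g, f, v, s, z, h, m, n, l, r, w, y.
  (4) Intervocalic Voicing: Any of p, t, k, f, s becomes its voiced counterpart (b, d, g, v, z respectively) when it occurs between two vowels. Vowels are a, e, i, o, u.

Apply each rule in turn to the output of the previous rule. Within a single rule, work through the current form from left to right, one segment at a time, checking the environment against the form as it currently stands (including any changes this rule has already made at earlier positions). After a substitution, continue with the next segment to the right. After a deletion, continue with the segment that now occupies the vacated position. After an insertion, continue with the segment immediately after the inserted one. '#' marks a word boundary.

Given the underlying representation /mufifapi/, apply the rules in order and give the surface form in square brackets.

[muvabi]

(1) Nasal Assimilation: no change — [mufifapi]
(2) Syncope: [mufifapi] → [muffapi]
(3) Degemination: [muffapi] → [mufapi]
(4) Intervocalic Voicing: [mufapi] → [muvabi]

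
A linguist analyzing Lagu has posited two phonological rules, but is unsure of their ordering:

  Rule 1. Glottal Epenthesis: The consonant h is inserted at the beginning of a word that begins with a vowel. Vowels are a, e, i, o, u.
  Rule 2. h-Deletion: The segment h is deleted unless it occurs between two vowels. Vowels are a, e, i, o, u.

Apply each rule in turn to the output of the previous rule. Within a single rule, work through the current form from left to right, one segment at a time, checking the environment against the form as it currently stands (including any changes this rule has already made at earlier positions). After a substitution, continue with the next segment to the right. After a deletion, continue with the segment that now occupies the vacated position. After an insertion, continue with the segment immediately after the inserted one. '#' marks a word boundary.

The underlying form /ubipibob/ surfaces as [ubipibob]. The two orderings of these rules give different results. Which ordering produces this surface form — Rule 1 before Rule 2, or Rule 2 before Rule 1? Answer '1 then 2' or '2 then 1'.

1 then 2

Order 1 then 2:
  1 Glottal Epenthesis: [ubipibob] → [hubipibob]
  2 h-Deletion: [hubipibob] → [ubipibob]
  result: [ubipibob]
Order 2 then 1:
  2 h-Deletion: no change — [ubipibob]
  1 Glottal Epenthesis: [ubipibob] → [hubipibob]
  result: [hubipibob]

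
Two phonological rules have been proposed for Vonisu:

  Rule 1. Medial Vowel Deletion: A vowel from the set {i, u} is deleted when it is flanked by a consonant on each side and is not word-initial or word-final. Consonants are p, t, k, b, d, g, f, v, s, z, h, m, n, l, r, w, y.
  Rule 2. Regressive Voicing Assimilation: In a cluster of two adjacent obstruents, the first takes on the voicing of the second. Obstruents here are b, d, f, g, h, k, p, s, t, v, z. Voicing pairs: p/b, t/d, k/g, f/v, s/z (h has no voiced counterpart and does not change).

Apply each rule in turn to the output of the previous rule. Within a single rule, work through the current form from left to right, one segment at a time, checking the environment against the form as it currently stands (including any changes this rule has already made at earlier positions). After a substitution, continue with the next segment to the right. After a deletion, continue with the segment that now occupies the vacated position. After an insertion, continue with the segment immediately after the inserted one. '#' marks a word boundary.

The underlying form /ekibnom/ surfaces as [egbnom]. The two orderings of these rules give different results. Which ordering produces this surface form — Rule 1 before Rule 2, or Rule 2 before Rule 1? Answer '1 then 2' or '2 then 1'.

Order 1 then 2:
  1 Medial Vowel Deletion: [ekibnom] → [ekbnom]
  2 Regressive Voicing Assimilation: [ekbnom] → [egbnom]
  result: [egbnom]
Order 2 then 1:
  2 Regressive Voicing Assimilation: no change — [ekibnom]
  1 Medial Vowel Deletion: [ekibnom] → [ekbnom]
  result: [ekbnom]

1 then 2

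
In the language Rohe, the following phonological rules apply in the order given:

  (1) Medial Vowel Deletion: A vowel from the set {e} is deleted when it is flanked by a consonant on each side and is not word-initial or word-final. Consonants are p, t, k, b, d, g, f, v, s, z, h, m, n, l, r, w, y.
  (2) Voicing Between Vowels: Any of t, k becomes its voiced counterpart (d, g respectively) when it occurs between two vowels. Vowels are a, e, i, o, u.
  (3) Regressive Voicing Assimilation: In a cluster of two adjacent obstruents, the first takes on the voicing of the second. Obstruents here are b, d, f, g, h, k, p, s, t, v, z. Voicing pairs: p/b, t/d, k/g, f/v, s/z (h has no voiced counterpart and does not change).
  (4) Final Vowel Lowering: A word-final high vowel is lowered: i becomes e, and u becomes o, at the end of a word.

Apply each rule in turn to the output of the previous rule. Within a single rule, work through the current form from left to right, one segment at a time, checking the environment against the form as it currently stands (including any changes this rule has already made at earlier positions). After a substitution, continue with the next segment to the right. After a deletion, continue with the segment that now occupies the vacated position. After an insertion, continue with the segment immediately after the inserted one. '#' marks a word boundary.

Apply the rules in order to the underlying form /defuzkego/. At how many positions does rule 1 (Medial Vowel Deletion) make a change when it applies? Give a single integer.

(1) Medial Vowel Deletion: [defuzkego] → [dfuzkgo]
(2) Voicing Between Vowels: no change — [dfuzkgo]
(3) Regressive Voicing Assimilation: [dfuzkgo] → [tfusggo]
(4) Final Vowel Lowering: no change — [tfusggo]
Rule 1 changed 2 position(s).

2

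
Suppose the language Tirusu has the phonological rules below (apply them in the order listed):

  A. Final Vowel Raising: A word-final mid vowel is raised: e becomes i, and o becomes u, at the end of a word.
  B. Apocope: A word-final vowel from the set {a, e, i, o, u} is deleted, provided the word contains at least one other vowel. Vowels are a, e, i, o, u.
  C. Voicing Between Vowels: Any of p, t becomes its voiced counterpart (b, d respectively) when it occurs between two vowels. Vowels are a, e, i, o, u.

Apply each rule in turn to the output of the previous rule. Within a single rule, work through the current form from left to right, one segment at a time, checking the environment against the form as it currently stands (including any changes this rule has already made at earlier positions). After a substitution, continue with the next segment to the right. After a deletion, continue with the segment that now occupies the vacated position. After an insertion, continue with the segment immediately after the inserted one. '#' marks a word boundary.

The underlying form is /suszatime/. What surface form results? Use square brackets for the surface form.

[suszadim]

A Final Vowel Raising: [suszatime] → [suszatimi]
B Apocope: [suszatimi] → [suszatim]
C Voicing Between Vowels: [suszatim] → [suszadim]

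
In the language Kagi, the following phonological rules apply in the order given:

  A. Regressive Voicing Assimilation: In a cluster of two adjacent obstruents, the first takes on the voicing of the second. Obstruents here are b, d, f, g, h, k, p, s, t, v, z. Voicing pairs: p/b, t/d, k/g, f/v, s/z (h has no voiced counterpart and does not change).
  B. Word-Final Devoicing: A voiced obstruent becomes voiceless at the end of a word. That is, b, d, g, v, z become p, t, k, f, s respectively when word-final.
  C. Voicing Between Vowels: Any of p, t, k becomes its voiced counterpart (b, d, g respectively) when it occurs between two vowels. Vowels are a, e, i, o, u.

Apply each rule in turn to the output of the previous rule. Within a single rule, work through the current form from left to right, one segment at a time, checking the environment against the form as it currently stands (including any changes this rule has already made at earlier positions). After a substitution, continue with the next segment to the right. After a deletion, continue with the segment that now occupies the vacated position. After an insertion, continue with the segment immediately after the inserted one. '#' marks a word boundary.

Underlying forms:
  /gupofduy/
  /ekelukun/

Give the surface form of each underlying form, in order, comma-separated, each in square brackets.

[gubovduy], [egelugun]

/gupofduy/:
  A Regressive Voicing Assimilation: [gupofduy] → [gupovduy]
  B Word-Final Devoicing: no change — [gupovduy]
  C Voicing Between Vowels: [gupovduy] → [gubovduy]
/ekelukun/:
  A Regressive Voicing Assimilation: no change — [ekelukun]
  B Word-Final Devoicing: no change — [ekelukun]
  C Voicing Between Vowels: [ekelukun] → [egelugun]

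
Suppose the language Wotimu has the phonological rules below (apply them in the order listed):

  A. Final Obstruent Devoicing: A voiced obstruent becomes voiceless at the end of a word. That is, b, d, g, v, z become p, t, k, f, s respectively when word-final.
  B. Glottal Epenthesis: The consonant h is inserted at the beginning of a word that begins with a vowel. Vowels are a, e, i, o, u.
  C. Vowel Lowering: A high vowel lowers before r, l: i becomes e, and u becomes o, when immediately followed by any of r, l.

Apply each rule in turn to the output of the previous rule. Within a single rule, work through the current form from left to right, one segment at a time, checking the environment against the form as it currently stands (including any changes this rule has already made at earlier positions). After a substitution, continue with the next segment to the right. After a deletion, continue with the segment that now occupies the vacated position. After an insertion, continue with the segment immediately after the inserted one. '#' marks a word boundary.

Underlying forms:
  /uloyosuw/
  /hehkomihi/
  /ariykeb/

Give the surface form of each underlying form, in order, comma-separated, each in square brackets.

/uloyosuw/:
  A Final Obstruent Devoicing: no change — [uloyosuw]
  B Glottal Epenthesis: [uloyosuw] → [huloyosuw]
  C Vowel Lowering: [huloyosuw] → [holoyosuw]
/hehkomihi/:
  A Final Obstruent Devoicing: no change — [hehkomihi]
  B Glottal Epenthesis: no change — [hehkomihi]
  C Vowel Lowering: no change — [hehkomihi]
/ariykeb/:
  A Final Obstruent Devoicing: [ariykeb] → [ariykep]
  B Glottal Epenthesis: [ariykep] → [hariykep]
  C Vowel Lowering: no change — [hariykep]

[holoyosuw], [hehkomihi], [hariykep]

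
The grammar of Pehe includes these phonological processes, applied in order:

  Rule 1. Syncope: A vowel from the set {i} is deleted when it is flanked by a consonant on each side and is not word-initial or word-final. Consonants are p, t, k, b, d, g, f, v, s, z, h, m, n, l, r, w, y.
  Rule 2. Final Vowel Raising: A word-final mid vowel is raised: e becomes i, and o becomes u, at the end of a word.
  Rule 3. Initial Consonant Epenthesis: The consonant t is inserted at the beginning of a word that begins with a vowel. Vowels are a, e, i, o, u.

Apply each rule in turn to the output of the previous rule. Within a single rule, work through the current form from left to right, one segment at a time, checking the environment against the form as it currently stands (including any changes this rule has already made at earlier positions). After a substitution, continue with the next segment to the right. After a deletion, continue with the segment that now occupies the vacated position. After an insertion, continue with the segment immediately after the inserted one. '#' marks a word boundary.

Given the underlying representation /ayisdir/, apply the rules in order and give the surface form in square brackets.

Rule 1 Syncope: [ayisdir] → [aysdr]
Rule 2 Final Vowel Raising: no change — [aysdr]
Rule 3 Initial Consonant Epenthesis: [aysdr] → [taysdr]

[taysdr]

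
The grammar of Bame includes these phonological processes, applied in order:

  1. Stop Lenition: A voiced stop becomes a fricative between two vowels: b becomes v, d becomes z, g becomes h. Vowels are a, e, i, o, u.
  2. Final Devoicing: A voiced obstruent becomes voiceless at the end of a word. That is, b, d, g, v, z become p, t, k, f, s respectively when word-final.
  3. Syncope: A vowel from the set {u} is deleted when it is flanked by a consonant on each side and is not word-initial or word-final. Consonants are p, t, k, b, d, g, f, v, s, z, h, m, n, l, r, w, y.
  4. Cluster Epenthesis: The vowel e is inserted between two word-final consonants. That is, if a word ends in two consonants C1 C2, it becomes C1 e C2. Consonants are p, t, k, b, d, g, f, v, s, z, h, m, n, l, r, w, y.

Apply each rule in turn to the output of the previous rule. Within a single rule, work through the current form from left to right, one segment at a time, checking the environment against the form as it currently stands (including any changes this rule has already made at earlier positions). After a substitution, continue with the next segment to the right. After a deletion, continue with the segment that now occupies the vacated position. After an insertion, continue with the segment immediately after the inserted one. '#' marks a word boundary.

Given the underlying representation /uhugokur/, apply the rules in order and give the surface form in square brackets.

[uhhoker]

1 Stop Lenition: [uhugokur] → [uhuhokur]
2 Final Devoicing: no change — [uhuhokur]
3 Syncope: [uhuhokur] → [uhhokr]
4 Cluster Epenthesis: [uhhokr] → [uhhoker]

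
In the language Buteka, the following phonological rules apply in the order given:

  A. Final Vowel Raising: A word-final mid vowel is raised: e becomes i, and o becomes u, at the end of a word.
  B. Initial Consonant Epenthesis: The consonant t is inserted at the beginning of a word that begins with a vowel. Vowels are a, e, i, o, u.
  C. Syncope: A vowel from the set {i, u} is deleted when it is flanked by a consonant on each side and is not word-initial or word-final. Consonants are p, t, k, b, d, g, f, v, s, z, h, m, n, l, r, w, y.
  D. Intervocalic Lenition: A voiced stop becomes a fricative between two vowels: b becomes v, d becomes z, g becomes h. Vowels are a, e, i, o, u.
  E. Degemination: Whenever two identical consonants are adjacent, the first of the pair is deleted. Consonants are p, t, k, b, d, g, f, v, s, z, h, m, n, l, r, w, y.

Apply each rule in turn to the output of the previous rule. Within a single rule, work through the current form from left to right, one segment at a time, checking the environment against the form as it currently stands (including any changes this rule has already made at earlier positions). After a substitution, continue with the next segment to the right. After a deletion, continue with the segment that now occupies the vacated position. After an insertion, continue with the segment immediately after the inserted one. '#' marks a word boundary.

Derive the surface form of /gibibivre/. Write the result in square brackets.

A Final Vowel Raising: [gibibivre] → [gibibivri]
B Initial Consonant Epenthesis: no change — [gibibivri]
C Syncope: [gibibivri] → [gbbvri]
D Intervocalic Lenition: no change — [gbbvri]
E Degemination: [gbbvri] → [gbvri]

[gbvri]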